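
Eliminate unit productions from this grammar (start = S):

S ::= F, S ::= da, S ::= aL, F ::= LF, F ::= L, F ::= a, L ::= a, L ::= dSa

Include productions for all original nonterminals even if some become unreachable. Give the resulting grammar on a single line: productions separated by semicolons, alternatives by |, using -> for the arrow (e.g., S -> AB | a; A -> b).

S -> a | LF | aL | da | dSa; F -> a | LF | dSa; L -> a | dSa

Unit productions: F->L, S->F.
Unit pairs (A ⇒* B via units): (F,L), (S,F), (S,L).
S: inherits non-unit rules of {F, L, S} → LF | a | aL | dSa | da.
F: inherits non-unit rules of {F, L} → LF | a | dSa.
L: inherits non-unit rules of {L} → a | dSa.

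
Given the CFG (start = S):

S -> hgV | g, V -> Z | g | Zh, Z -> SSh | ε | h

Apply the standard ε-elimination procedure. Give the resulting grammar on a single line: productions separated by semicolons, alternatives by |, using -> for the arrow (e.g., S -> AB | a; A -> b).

Nullable set: {V, Z}.
S -> hgV: V nullable, giving hg | hgV.
V -> Z: Z nullable, giving Z.
V -> Zh: Z nullable, giving Zh | h.
Drop Z -> ε.
Unchanged (no nullable symbols): S -> g; V -> g; Z -> SSh; Z -> h.

S -> g | hg | hgV; V -> Z | g | h | Zh; Z -> h | SSh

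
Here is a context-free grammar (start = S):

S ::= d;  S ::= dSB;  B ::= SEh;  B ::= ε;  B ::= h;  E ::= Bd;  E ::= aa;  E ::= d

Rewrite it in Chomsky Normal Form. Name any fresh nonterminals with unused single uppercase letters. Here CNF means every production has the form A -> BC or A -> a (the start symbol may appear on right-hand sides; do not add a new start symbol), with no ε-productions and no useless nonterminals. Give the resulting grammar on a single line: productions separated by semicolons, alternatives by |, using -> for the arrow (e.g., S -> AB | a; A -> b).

Nullable: {B}; after ε-elimination: S -> d | dS | dSB; B -> h | SEh; E -> d | Bd | aa.
No unit productions to eliminate.
TERM: introduce D -> a, C -> d, A -> h and substitute in every rule of length ≥2.
BIN: B -> SEA becomes B -> SF, F -> EA; S -> CSB becomes S -> CG, G -> SB.

S -> d | CG | CS; A -> h; B -> h | SF; C -> d; D -> a; E -> d | BC | DD; F -> EA; G -> SB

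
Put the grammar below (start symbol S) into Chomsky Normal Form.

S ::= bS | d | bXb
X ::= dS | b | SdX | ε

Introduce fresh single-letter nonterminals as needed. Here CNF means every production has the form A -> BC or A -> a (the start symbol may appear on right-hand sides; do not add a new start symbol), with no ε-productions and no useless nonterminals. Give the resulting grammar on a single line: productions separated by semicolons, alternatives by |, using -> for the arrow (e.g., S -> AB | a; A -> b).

Nullable: {X}; after ε-elimination: S -> d | bS | bb | bXb; X -> b | Sd | dS | SdX.
No unit productions to eliminate.
TERM: introduce A -> b, B -> d and substitute in every rule of length ≥2.
BIN: S -> AXA becomes S -> AC, C -> XA; X -> SBX becomes X -> SD, D -> BX.

S -> d | AA | AC | AS; A -> b; B -> d; C -> XA; D -> BX; X -> b | BS | SB | SD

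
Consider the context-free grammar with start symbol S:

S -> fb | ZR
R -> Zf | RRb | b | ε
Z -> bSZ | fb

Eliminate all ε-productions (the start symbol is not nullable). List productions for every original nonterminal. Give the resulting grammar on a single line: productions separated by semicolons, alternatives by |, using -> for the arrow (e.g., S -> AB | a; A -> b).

Nullable set: {R}.
S -> ZR: R nullable, giving Z | ZR.
Drop R -> ε.
R -> RRb: R, R nullable, giving RRb | Rb | b.
Unchanged (no nullable symbols): S -> fb; R -> Zf; R -> b; Z -> bSZ; Z -> fb.

S -> Z | ZR | fb; R -> b | Rb | Zf | RRb; Z -> fb | bSZ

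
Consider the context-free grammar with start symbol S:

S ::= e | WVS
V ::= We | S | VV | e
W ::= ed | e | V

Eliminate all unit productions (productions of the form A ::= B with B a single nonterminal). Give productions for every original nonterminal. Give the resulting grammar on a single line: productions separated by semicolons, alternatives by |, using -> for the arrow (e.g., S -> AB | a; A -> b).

Unit productions: V->S, W->V.
Unit pairs (A ⇒* B via units): (V,S), (W,S), (W,V).
S: inherits non-unit rules of {S} → WVS | e.
V: inherits non-unit rules of {S, V} → VV | WVS | We | e.
W: inherits non-unit rules of {S, V, W} → VV | WVS | We | e | ed.

S -> e | WVS; V -> e | VV | We | WVS; W -> e | VV | We | ed | WVS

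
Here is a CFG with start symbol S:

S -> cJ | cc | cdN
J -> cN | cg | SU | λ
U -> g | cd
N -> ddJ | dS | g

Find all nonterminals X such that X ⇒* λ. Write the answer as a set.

{J}

Directly nullable (have an ε-rule): {J}.
Not nullable: N, S, U — each has a terminal in every rule's right-hand side or depends on a non-nullable symbol.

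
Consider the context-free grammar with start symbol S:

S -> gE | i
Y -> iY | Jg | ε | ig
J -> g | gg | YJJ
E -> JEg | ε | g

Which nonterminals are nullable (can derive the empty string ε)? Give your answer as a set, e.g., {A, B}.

Directly nullable (have an ε-rule): {E, Y}.
Not nullable: J, S — each has a terminal in every rule's right-hand side or depends on a non-nullable symbol.

{E, Y}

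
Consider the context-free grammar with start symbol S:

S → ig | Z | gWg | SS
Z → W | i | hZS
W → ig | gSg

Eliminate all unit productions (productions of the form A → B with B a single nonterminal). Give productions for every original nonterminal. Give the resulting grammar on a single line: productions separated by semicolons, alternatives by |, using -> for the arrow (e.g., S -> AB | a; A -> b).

S -> i | SS | ig | gSg | gWg | hZS; W -> ig | gSg; Z -> i | ig | gSg | hZS

Unit productions: S->Z, Z->W.
Unit pairs (A ⇒* B via units): (S,W), (S,Z), (Z,W).
S: inherits non-unit rules of {S, W, Z} → SS | gSg | gWg | hZS | i | ig.
W: inherits non-unit rules of {W} → gSg | ig.
Z: inherits non-unit rules of {W, Z} → gSg | hZS | i | ig.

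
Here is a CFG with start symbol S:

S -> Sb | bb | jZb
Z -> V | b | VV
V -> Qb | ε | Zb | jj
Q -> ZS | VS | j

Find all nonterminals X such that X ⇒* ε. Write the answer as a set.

{V, Z}

Directly nullable (have an ε-rule): {V}.
Z is nullable via Z -> V (every symbol on the right is already known nullable).
Not nullable: Q, S — each has a terminal in every rule's right-hand side or depends on a non-nullable symbol.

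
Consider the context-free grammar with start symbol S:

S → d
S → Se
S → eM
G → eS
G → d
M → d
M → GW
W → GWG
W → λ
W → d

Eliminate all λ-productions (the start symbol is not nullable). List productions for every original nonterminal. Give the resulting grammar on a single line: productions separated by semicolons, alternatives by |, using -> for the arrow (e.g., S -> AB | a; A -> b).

Nullable set: {W}.
M -> GW: W nullable, giving G | GW.
Drop W -> λ.
W -> GWG: W nullable, giving GG | GWG.
Unchanged (no nullable symbols): S -> Se; S -> d; S -> eM; G -> d; G -> eS; M -> d; W -> d.

S -> d | Se | eM; G -> d | eS; M -> G | d | GW; W -> d | GG | GWG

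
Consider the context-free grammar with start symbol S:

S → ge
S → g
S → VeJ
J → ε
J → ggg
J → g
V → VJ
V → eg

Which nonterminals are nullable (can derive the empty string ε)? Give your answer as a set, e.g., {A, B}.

Directly nullable (have an ε-rule): {J}.
Not nullable: S, V — each has a terminal in every rule's right-hand side or depends on a non-nullable symbol.

{J}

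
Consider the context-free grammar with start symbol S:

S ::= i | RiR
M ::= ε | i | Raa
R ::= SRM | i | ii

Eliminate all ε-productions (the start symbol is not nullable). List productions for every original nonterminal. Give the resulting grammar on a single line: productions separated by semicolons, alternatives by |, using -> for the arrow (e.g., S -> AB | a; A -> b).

Nullable set: {M}.
Drop M -> ε.
R -> SRM: M nullable, giving SR | SRM.
Unchanged (no nullable symbols): S -> RiR; S -> i; M -> Raa; M -> i; R -> i; R -> ii.

S -> i | RiR; M -> i | Raa; R -> i | SR | ii | SRM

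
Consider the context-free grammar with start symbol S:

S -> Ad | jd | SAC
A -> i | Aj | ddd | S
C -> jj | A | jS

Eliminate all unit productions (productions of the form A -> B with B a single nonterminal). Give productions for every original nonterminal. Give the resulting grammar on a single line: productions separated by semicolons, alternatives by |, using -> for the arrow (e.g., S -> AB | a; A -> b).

Unit productions: A->S, C->A.
Unit pairs (A ⇒* B via units): (A,S), (C,A), (C,S).
S: inherits non-unit rules of {S} → Ad | SAC | jd.
A: inherits non-unit rules of {A, S} → Ad | Aj | SAC | ddd | i | jd.
C: inherits non-unit rules of {A, C, S} → Ad | Aj | SAC | ddd | i | jS | jd | jj.

S -> Ad | jd | SAC; A -> i | Ad | Aj | jd | SAC | ddd; C -> i | Ad | Aj | jS | jd | jj | SAC | ddd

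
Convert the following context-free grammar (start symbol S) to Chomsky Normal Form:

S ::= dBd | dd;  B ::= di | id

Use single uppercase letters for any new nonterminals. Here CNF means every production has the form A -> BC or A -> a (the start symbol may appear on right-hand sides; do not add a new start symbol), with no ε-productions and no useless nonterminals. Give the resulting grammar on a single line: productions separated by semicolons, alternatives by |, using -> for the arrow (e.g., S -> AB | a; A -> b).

S -> AA | AD; A -> d; B -> AC | CA; C -> i; D -> BA

No ε-productions.
No unit productions to eliminate.
TERM: introduce A -> d, C -> i and substitute in every rule of length ≥2.
BIN: S -> ABA becomes S -> AD, D -> BA.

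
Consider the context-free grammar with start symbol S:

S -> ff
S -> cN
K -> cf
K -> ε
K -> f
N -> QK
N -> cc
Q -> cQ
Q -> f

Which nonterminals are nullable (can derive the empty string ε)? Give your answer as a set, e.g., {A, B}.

{K}

Directly nullable (have an ε-rule): {K}.
Not nullable: N, Q, S — each has a terminal in every rule's right-hand side or depends on a non-nullable symbol.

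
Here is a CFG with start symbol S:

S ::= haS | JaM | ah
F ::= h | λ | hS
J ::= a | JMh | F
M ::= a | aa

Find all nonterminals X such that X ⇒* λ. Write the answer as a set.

{F, J}

Directly nullable (have an ε-rule): {F}.
J is nullable via J -> F (every symbol on the right is already known nullable).
Not nullable: M, S — each has a terminal in every rule's right-hand side or depends on a non-nullable symbol.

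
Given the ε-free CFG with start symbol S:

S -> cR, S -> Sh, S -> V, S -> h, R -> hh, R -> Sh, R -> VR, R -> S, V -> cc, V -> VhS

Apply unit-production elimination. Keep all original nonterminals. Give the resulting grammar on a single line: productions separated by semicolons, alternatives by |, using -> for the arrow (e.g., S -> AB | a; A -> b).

Unit productions: R->S, S->V.
Unit pairs (A ⇒* B via units): (R,S), (R,V), (S,V).
S: inherits non-unit rules of {S, V} → Sh | VhS | cR | cc | h.
R: inherits non-unit rules of {R, S, V} → Sh | VR | VhS | cR | cc | h | hh.
V: inherits non-unit rules of {V} → VhS | cc.

S -> h | Sh | cR | cc | VhS; R -> h | Sh | VR | cR | cc | hh | VhS; V -> cc | VhS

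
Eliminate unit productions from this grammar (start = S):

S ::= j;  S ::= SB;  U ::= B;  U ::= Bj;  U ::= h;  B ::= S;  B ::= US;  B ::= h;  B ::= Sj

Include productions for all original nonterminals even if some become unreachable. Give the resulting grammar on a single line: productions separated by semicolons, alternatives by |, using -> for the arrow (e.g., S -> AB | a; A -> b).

S -> j | SB; B -> h | j | SB | Sj | US; U -> h | j | Bj | SB | Sj | US

Unit productions: B->S, U->B.
Unit pairs (A ⇒* B via units): (B,S), (U,B), (U,S).
S: inherits non-unit rules of {S} → SB | j.
B: inherits non-unit rules of {B, S} → SB | Sj | US | h | j.
U: inherits non-unit rules of {B, S, U} → Bj | SB | Sj | US | h | j.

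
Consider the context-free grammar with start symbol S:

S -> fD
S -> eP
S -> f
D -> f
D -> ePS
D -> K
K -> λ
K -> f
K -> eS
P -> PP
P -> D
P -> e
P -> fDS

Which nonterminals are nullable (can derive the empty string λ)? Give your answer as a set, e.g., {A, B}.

Directly nullable (have an ε-rule): {K}.
D is nullable via D -> K (every symbol on the right is already known nullable).
P is nullable via P -> D (every symbol on the right is already known nullable).
Not nullable: S — each has a terminal in every rule's right-hand side or depends on a non-nullable symbol.

{D, K, P}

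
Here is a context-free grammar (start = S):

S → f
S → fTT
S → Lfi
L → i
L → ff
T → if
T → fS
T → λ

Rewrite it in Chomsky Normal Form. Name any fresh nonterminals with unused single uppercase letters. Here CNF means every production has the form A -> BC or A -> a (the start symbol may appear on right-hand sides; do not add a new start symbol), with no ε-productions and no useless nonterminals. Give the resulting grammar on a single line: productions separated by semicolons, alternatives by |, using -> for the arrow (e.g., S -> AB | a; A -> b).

Nullable: {T}; after ε-elimination: S -> f | fT | Lfi | fTT; L -> i | ff; T -> fS | if.
No unit productions to eliminate.
TERM: introduce A -> f, B -> i and substitute in every rule of length ≥2.
BIN: S -> ATT becomes S -> AC, C -> TT; S -> LAB becomes S -> LD, D -> AB.

S -> f | AC | AT | LD; A -> f; B -> i; C -> TT; D -> AB; L -> i | AA; T -> AS | BA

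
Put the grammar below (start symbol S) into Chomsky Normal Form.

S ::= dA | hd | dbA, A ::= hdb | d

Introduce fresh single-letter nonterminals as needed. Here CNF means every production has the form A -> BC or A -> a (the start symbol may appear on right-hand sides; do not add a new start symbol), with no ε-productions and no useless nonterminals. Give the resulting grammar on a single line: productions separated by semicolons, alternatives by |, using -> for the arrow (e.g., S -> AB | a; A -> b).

No ε-productions.
No unit productions to eliminate.
TERM: introduce D -> b, C -> d, B -> h and substitute in every rule of length ≥2.
BIN: A -> BCD becomes A -> BE, E -> CD; S -> CDA becomes S -> CF, F -> DA.

S -> BC | CA | CF; A -> d | BE; B -> h; C -> d; D -> b; E -> CD; F -> DA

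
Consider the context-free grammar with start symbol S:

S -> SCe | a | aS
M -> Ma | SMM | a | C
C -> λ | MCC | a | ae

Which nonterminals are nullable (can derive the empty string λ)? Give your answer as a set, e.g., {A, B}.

Directly nullable (have an ε-rule): {C}.
M is nullable via M -> C (every symbol on the right is already known nullable).
Not nullable: S — each has a terminal in every rule's right-hand side or depends on a non-nullable symbol.

{C, M}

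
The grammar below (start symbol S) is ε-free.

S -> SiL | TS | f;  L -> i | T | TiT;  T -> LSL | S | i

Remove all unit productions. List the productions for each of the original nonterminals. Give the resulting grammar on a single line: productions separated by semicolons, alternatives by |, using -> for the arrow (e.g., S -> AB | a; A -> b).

Unit productions: L->T, T->S.
Unit pairs (A ⇒* B via units): (L,S), (L,T), (T,S).
S: inherits non-unit rules of {S} → SiL | TS | f.
L: inherits non-unit rules of {L, S, T} → LSL | SiL | TS | TiT | f | i.
T: inherits non-unit rules of {S, T} → LSL | SiL | TS | f | i.

S -> f | TS | SiL; L -> f | i | TS | LSL | SiL | TiT; T -> f | i | TS | LSL | SiL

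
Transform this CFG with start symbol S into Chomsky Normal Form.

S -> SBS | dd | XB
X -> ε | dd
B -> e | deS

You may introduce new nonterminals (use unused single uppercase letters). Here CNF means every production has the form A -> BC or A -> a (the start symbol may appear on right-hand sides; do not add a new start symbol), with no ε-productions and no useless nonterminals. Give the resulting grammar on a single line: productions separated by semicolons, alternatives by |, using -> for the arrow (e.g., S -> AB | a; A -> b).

Nullable: {X}; after ε-elimination: S -> B | XB | dd | SBS; B -> e | deS; X -> dd.
After unit-elimination: S -> e | XB | dd | SBS | deS; B -> e | deS; X -> dd.
TERM: introduce A -> d, C -> e and substitute in every rule of length ≥2.
BIN: B -> ACS becomes B -> AD, D -> CS; S -> ACS becomes S -> AE, E -> CS; S -> SBS becomes S -> SF, F -> BS.

S -> e | AA | AE | SF | XB; A -> d; B -> e | AD; C -> e; D -> CS; E -> CS; F -> BS; X -> AA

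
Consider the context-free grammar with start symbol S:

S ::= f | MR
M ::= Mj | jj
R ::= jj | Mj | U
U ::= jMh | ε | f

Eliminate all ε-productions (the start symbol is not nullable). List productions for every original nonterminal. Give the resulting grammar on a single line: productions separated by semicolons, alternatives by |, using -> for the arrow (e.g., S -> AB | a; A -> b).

Nullable set: {R, U}.
S -> MR: R nullable, giving M | MR.
R -> U: U nullable, giving U.
Drop U -> ε.
Unchanged (no nullable symbols): S -> f; M -> Mj; M -> jj; R -> Mj; R -> jj; U -> f; U -> jMh.

S -> M | f | MR; M -> Mj | jj; R -> U | Mj | jj; U -> f | jMh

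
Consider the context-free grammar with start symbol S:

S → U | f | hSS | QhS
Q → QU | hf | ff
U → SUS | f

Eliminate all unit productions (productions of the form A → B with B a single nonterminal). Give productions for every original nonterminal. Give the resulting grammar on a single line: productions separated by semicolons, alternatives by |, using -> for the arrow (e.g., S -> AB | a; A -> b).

S -> f | QhS | SUS | hSS; Q -> QU | ff | hf; U -> f | SUS

Unit productions: S->U.
Unit pairs (A ⇒* B via units): (S,U).
S: inherits non-unit rules of {S, U} → QhS | SUS | f | hSS.
Q: inherits non-unit rules of {Q} → QU | ff | hf.
U: inherits non-unit rules of {U} → SUS | f.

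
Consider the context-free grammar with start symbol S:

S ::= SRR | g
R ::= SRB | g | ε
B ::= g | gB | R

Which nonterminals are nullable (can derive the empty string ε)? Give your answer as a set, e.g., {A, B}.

{B, R}

Directly nullable (have an ε-rule): {R}.
B is nullable via B -> R (every symbol on the right is already known nullable).
Not nullable: S — each has a terminal in every rule's right-hand side or depends on a non-nullable symbol.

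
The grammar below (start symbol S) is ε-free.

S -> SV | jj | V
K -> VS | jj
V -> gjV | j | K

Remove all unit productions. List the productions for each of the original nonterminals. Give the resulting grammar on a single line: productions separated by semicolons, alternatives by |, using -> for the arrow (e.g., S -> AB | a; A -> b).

Unit productions: S->V, V->K.
Unit pairs (A ⇒* B via units): (S,K), (S,V), (V,K).
S: inherits non-unit rules of {K, S, V} → SV | VS | gjV | j | jj.
K: inherits non-unit rules of {K} → VS | jj.
V: inherits non-unit rules of {K, V} → VS | gjV | j | jj.

S -> j | SV | VS | jj | gjV; K -> VS | jj; V -> j | VS | jj | gjV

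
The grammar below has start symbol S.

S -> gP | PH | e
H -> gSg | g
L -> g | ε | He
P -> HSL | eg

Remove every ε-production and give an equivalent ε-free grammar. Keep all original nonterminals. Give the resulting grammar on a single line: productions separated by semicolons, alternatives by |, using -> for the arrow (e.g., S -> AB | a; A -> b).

S -> e | PH | gP; H -> g | gSg; L -> g | He; P -> HS | eg | HSL

Nullable set: {L}.
Drop L -> ε.
P -> HSL: L nullable, giving HS | HSL.
Unchanged (no nullable symbols): S -> PH; S -> e; S -> gP; H -> g; H -> gSg; L -> He; L -> g; P -> eg.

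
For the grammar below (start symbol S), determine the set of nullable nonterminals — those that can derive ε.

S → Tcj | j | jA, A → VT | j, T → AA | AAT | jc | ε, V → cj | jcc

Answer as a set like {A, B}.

{T}

Directly nullable (have an ε-rule): {T}.
Not nullable: A, S, V — each has a terminal in every rule's right-hand side or depends on a non-nullable symbol.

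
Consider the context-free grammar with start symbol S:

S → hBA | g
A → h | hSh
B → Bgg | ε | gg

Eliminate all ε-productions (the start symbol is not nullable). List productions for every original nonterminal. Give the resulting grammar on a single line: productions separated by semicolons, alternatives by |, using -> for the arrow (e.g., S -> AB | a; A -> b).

S -> g | hA | hBA; A -> h | hSh; B -> gg | Bgg

Nullable set: {B}.
S -> hBA: B nullable, giving hA | hBA.
Drop B -> ε.
B -> Bgg: B nullable, giving Bgg | gg.
Unchanged (no nullable symbols): S -> g; A -> h; A -> hSh; B -> gg.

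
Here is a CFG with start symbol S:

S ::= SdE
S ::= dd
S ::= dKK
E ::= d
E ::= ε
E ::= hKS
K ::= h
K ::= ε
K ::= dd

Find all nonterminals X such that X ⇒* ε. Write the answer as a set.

Directly nullable (have an ε-rule): {E, K}.
Not nullable: S — each has a terminal in every rule's right-hand side or depends on a non-nullable symbol.

{E, K}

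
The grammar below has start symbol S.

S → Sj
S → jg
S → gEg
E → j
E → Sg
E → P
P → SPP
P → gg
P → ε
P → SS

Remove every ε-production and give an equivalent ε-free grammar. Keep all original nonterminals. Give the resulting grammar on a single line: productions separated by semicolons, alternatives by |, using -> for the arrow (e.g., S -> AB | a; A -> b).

Nullable set: {E, P}.
S -> gEg: E nullable, giving gEg | gg.
E -> P: P nullable, giving P.
Drop P -> ε.
P -> SPP: P, P nullable, giving S | SP | SPP.
Unchanged (no nullable symbols): S -> Sj; S -> jg; E -> Sg; E -> j; P -> SS; P -> gg.

S -> Sj | gg | jg | gEg; E -> P | j | Sg; P -> S | SP | SS | gg | SPP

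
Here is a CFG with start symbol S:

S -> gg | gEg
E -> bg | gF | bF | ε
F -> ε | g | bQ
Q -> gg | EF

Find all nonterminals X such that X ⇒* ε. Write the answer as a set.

{E, F, Q}

Directly nullable (have an ε-rule): {E, F}.
Q is nullable via Q -> EF (every symbol on the right is already known nullable).
Not nullable: S — each has a terminal in every rule's right-hand side or depends on a non-nullable symbol.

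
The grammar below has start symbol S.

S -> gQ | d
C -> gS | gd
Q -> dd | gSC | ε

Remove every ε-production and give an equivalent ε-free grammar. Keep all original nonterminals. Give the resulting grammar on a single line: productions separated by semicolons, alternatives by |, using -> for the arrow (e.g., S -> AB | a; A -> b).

S -> d | g | gQ; C -> gS | gd; Q -> dd | gSC

Nullable set: {Q}.
S -> gQ: Q nullable, giving g | gQ.
Drop Q -> ε.
Unchanged (no nullable symbols): S -> d; C -> gS; C -> gd; Q -> dd; Q -> gSC.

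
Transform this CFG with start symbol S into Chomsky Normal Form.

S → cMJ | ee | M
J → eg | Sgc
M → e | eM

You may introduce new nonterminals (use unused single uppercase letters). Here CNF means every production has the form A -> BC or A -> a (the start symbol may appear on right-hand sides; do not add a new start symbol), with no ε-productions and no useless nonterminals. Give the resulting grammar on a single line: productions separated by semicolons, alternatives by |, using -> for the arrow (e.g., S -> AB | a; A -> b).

S -> e | BE | CC | CM; A -> g; B -> c; C -> e; D -> AB; E -> MJ; J -> CA | SD; M -> e | CM

No ε-productions.
After unit-elimination: S -> e | eM | ee | cMJ; J -> eg | Sgc; M -> e | eM.
TERM: introduce B -> c, C -> e, A -> g and substitute in every rule of length ≥2.
BIN: J -> SAB becomes J -> SD, D -> AB; S -> BMJ becomes S -> BE, E -> MJ.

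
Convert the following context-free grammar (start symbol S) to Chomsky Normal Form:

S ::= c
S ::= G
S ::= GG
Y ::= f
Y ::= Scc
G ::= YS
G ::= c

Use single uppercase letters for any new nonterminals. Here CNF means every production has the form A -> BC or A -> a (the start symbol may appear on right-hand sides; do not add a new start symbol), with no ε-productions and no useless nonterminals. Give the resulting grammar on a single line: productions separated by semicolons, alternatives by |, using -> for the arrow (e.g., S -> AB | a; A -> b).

No ε-productions.
After unit-elimination: S -> c | GG | YS; G -> c | YS; Y -> f | Scc.
TERM: introduce A -> c and substitute in every rule of length ≥2.
BIN: Y -> SAA becomes Y -> SB, B -> AA.

S -> c | GG | YS; A -> c; B -> AA; G -> c | YS; Y -> f | SB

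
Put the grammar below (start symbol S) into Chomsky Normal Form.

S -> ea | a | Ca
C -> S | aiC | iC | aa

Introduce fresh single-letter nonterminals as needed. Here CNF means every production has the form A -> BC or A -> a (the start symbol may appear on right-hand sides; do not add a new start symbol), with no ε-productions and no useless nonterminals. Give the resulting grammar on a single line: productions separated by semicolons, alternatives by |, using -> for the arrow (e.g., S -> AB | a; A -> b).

No ε-productions.
After unit-elimination: S -> a | Ca | ea; C -> a | Ca | aa | ea | iC | aiC.
TERM: introduce A -> a, D -> e, B -> i and substitute in every rule of length ≥2.
BIN: C -> ABC becomes C -> AE, E -> BC.

S -> a | CA | DA; A -> a; B -> i; C -> a | AA | AE | BC | CA | DA; D -> e; E -> BC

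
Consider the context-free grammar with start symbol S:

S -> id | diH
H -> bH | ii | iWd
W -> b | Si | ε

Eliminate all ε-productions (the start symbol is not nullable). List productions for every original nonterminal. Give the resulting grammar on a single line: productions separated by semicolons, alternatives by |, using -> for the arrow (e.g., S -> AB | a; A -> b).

Nullable set: {W}.
H -> iWd: W nullable, giving iWd | id.
Drop W -> ε.
Unchanged (no nullable symbols): S -> diH; S -> id; H -> bH; H -> ii; W -> Si; W -> b.

S -> id | diH; H -> bH | id | ii | iWd; W -> b | Si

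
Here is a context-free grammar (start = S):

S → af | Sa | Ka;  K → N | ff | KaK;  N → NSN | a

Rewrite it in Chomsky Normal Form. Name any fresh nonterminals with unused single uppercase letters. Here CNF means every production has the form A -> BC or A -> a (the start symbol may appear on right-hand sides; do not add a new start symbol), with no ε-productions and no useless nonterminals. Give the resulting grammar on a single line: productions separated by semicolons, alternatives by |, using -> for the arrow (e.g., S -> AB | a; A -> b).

S -> AB | KA | SA; A -> a; B -> f; C -> AK; D -> SN; E -> SN; K -> a | BB | KC | ND; N -> a | NE

No ε-productions.
After unit-elimination: S -> Ka | Sa | af; K -> a | ff | KaK | NSN; N -> a | NSN.
TERM: introduce A -> a, B -> f and substitute in every rule of length ≥2.
BIN: K -> KAK becomes K -> KC, C -> AK; K -> NSN becomes K -> ND, D -> SN; N -> NSN becomes N -> NE, E -> SN.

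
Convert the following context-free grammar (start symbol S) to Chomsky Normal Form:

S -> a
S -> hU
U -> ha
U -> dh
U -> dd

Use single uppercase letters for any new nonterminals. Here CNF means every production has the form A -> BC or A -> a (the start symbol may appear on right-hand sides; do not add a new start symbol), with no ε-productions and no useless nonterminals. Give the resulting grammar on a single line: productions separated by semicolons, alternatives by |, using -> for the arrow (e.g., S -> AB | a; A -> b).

No ε-productions.
No unit productions to eliminate.
TERM: introduce C -> a, B -> d, A -> h and substitute in every rule of length ≥2.

S -> a | AU; A -> h; B -> d; C -> a; U -> AC | BA | BB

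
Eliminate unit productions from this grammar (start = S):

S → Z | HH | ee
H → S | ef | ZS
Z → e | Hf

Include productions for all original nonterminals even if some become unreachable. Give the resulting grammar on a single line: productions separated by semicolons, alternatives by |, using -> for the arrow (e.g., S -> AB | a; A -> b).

S -> e | HH | Hf | ee; H -> e | HH | Hf | ZS | ee | ef; Z -> e | Hf

Unit productions: H->S, S->Z.
Unit pairs (A ⇒* B via units): (H,S), (H,Z), (S,Z).
S: inherits non-unit rules of {S, Z} → HH | Hf | e | ee.
H: inherits non-unit rules of {H, S, Z} → HH | Hf | ZS | e | ee | ef.
Z: inherits non-unit rules of {Z} → Hf | e.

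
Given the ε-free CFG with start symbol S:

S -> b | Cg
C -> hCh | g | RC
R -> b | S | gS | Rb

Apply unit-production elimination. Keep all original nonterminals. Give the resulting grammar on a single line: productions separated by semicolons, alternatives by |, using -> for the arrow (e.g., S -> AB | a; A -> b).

S -> b | Cg; C -> g | RC | hCh; R -> b | Cg | Rb | gS

Unit productions: R->S.
Unit pairs (A ⇒* B via units): (R,S).
S: inherits non-unit rules of {S} → Cg | b.
C: inherits non-unit rules of {C} → RC | g | hCh.
R: inherits non-unit rules of {R, S} → Cg | Rb | b | gS.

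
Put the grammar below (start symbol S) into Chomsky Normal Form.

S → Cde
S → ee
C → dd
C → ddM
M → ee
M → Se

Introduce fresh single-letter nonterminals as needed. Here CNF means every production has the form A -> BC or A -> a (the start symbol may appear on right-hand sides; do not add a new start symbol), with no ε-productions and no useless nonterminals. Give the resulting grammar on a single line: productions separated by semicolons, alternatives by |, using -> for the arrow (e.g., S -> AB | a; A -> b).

S -> BB | CE; A -> d; B -> e; C -> AA | AD; D -> AM; E -> AB; M -> BB | SB

No ε-productions.
No unit productions to eliminate.
TERM: introduce A -> d, B -> e and substitute in every rule of length ≥2.
BIN: C -> AAM becomes C -> AD, D -> AM; S -> CAB becomes S -> CE, E -> AB.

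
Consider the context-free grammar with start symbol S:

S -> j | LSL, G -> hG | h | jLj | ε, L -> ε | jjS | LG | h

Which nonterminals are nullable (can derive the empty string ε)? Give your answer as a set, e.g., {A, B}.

{G, L}

Directly nullable (have an ε-rule): {G, L}.
Not nullable: S — each has a terminal in every rule's right-hand side or depends on a non-nullable symbol.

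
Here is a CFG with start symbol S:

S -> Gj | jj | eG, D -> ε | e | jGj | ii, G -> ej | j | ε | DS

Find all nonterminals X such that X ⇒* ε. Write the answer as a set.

Directly nullable (have an ε-rule): {D, G}.
Not nullable: S — each has a terminal in every rule's right-hand side or depends on a non-nullable symbol.

{D, G}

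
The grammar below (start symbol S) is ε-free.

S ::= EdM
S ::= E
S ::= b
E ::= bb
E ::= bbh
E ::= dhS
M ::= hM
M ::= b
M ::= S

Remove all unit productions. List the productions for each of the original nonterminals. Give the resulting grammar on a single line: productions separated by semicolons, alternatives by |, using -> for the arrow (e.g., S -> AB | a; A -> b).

S -> b | bb | EdM | bbh | dhS; E -> bb | bbh | dhS; M -> b | bb | hM | EdM | bbh | dhS

Unit productions: M->S, S->E.
Unit pairs (A ⇒* B via units): (M,E), (M,S), (S,E).
S: inherits non-unit rules of {E, S} → EdM | b | bb | bbh | dhS.
E: inherits non-unit rules of {E} → bb | bbh | dhS.
M: inherits non-unit rules of {E, M, S} → EdM | b | bb | bbh | dhS | hM.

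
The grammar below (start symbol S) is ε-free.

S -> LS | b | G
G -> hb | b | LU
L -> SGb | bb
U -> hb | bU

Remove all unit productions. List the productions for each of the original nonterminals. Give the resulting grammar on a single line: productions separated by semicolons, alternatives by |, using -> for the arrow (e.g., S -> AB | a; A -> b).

S -> b | LS | LU | hb; G -> b | LU | hb; L -> bb | SGb; U -> bU | hb

Unit productions: S->G.
Unit pairs (A ⇒* B via units): (S,G).
S: inherits non-unit rules of {G, S} → LS | LU | b | hb.
G: inherits non-unit rules of {G} → LU | b | hb.
L: inherits non-unit rules of {L} → SGb | bb.
U: inherits non-unit rules of {U} → bU | hb.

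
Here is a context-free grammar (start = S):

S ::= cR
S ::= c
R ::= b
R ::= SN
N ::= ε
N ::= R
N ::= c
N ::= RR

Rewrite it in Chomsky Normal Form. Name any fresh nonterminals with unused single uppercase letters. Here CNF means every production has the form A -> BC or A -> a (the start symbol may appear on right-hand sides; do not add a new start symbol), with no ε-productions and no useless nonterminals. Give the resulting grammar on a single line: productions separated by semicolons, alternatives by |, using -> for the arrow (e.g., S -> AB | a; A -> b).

Nullable: {N}; after ε-elimination: S -> c | cR; N -> R | c | RR; R -> S | b | SN.
After unit-elimination: S -> c | cR; N -> b | c | RR | SN | cR; R -> b | c | SN | cR.
TERM: introduce A -> c and substitute in every rule of length ≥2.

S -> c | AR; A -> c; N -> b | c | AR | RR | SN; R -> b | c | AR | SN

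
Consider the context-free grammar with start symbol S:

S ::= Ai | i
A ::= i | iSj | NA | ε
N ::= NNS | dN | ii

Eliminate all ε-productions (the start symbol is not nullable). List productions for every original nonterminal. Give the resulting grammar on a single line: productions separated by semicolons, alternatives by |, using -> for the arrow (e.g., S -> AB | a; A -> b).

Nullable set: {A}.
S -> Ai: A nullable, giving Ai | i.
Drop A -> ε.
A -> NA: A nullable, giving N | NA.
Unchanged (no nullable symbols): S -> i; A -> i; A -> iSj; N -> NNS; N -> dN; N -> ii.

S -> i | Ai; A -> N | i | NA | iSj; N -> dN | ii | NNS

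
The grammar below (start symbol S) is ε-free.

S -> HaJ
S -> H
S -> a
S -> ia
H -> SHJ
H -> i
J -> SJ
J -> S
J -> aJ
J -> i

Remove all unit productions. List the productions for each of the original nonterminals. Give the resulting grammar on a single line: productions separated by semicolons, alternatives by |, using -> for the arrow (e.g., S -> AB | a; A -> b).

S -> a | i | ia | HaJ | SHJ; H -> i | SHJ; J -> a | i | SJ | aJ | ia | HaJ | SHJ

Unit productions: J->S, S->H.
Unit pairs (A ⇒* B via units): (J,H), (J,S), (S,H).
S: inherits non-unit rules of {H, S} → HaJ | SHJ | a | i | ia.
H: inherits non-unit rules of {H} → SHJ | i.
J: inherits non-unit rules of {H, J, S} → HaJ | SHJ | SJ | a | aJ | i | ia.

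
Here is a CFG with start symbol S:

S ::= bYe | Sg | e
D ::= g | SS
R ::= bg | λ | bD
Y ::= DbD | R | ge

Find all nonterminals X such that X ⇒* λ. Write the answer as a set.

Directly nullable (have an ε-rule): {R}.
Y is nullable via Y -> R (every symbol on the right is already known nullable).
Not nullable: D, S — each has a terminal in every rule's right-hand side or depends on a non-nullable symbol.

{R, Y}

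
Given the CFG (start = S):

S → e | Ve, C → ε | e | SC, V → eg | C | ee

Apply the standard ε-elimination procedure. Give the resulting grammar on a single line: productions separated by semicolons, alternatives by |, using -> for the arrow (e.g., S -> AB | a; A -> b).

S -> e | Ve; C -> S | e | SC; V -> C | ee | eg

Nullable set: {C, V}.
S -> Ve: V nullable, giving Ve | e.
Drop C -> ε.
C -> SC: C nullable, giving S | SC.
V -> C: C nullable, giving C.
Unchanged (no nullable symbols): S -> e; C -> e; V -> ee; V -> eg.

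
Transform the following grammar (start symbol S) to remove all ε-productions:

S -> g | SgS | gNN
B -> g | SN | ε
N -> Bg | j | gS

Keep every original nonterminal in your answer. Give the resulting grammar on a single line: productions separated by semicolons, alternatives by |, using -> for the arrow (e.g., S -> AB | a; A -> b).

S -> g | SgS | gNN; B -> g | SN; N -> g | j | Bg | gS

Nullable set: {B}.
Drop B -> ε.
N -> Bg: B nullable, giving Bg | g.
Unchanged (no nullable symbols): S -> SgS; S -> g; S -> gNN; B -> SN; B -> g; N -> gS; N -> j.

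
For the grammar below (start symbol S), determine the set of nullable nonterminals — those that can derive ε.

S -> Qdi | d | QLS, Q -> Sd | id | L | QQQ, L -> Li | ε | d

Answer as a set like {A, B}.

Directly nullable (have an ε-rule): {L}.
Q is nullable via Q -> L (every symbol on the right is already known nullable).
Not nullable: S — each has a terminal in every rule's right-hand side or depends on a non-nullable symbol.

{L, Q}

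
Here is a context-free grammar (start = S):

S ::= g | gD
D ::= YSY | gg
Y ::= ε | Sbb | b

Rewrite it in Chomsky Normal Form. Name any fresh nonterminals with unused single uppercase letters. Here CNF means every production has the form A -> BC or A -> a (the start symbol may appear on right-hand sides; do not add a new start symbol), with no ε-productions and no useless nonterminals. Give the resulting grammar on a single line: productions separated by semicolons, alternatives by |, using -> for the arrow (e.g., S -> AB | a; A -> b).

Nullable: {Y}; after ε-elimination: S -> g | gD; D -> S | SY | YS | gg | YSY; Y -> b | Sbb.
After unit-elimination: S -> g | gD; D -> g | SY | YS | gD | gg | YSY; Y -> b | Sbb.
TERM: introduce B -> b, A -> g and substitute in every rule of length ≥2.
BIN: D -> YSY becomes D -> YC, C -> SY; Y -> SBB becomes Y -> SE, E -> BB.

S -> g | AD; A -> g; B -> b; C -> SY; D -> g | AA | AD | SY | YC | YS; E -> BB; Y -> b | SE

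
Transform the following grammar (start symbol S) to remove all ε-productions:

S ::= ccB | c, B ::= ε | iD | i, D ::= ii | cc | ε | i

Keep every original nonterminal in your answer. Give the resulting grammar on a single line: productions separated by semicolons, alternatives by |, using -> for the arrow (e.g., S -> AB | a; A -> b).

Nullable set: {B, D}.
S -> ccB: B nullable, giving cc | ccB.
Drop B -> ε.
B -> iD: D nullable, giving i | iD.
Drop D -> ε.
Unchanged (no nullable symbols): S -> c; B -> i; D -> cc; D -> i; D -> ii.

S -> c | cc | ccB; B -> i | iD; D -> i | cc | ii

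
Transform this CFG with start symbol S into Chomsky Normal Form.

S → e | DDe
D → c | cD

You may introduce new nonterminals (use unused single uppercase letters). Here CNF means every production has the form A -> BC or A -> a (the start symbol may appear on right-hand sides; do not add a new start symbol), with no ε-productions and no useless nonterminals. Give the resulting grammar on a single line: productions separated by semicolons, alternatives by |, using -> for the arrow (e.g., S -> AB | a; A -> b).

S -> e | DC; A -> c; B -> e; C -> DB; D -> c | AD

No ε-productions.
No unit productions to eliminate.
TERM: introduce A -> c, B -> e and substitute in every rule of length ≥2.
BIN: S -> DDB becomes S -> DC, C -> DB.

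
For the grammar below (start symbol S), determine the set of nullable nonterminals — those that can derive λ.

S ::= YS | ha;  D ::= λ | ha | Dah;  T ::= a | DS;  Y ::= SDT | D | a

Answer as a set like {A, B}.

{D, Y}

Directly nullable (have an ε-rule): {D}.
Y is nullable via Y -> D (every symbol on the right is already known nullable).
Not nullable: S, T — each has a terminal in every rule's right-hand side or depends on a non-nullable symbol.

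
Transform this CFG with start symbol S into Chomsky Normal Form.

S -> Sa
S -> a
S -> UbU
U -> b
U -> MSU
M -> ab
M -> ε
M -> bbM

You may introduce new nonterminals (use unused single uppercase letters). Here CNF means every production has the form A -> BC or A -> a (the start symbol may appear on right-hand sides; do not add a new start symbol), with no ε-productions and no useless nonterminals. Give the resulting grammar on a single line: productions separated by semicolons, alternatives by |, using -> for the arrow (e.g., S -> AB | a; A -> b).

Nullable: {M}; after ε-elimination: S -> a | Sa | UbU; M -> ab | bb | bbM; U -> b | SU | MSU.
No unit productions to eliminate.
TERM: introduce A -> a, B -> b and substitute in every rule of length ≥2.
BIN: M -> BBM becomes M -> BC, C -> BM; S -> UBU becomes S -> UD, D -> BU; U -> MSU becomes U -> ME, E -> SU.

S -> a | SA | UD; A -> a; B -> b; C -> BM; D -> BU; E -> SU; M -> AB | BB | BC; U -> b | ME | SU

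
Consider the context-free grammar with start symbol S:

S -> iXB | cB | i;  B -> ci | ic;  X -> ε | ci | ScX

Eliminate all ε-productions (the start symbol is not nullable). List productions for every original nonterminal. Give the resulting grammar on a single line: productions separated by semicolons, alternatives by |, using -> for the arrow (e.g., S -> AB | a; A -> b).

Nullable set: {X}.
S -> iXB: X nullable, giving iB | iXB.
Drop X -> ε.
X -> ScX: X nullable, giving Sc | ScX.
Unchanged (no nullable symbols): S -> cB; S -> i; B -> ci; B -> ic; X -> ci.

S -> i | cB | iB | iXB; B -> ci | ic; X -> Sc | ci | ScX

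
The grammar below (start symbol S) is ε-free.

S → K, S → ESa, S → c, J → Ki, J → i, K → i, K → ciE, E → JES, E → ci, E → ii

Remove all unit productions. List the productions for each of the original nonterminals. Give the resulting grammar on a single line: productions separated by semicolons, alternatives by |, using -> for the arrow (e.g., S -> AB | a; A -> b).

Unit productions: S->K.
Unit pairs (A ⇒* B via units): (S,K).
S: inherits non-unit rules of {K, S} → ESa | c | ciE | i.
E: inherits non-unit rules of {E} → JES | ci | ii.
J: inherits non-unit rules of {J} → Ki | i.
K: inherits non-unit rules of {K} → ciE | i.

S -> c | i | ESa | ciE; E -> ci | ii | JES; J -> i | Ki; K -> i | ciE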